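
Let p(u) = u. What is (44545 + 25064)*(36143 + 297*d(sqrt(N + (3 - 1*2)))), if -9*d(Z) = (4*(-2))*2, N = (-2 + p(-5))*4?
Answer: 2552631639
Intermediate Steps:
N = -28 (N = (-2 - 5)*4 = -7*4 = -28)
d(Z) = 16/9 (d(Z) = -4*(-2)*2/9 = -(-8)*2/9 = -1/9*(-16) = 16/9)
(44545 + 25064)*(36143 + 297*d(sqrt(N + (3 - 1*2)))) = (44545 + 25064)*(36143 + 297*(16/9)) = 69609*(36143 + 528) = 69609*36671 = 2552631639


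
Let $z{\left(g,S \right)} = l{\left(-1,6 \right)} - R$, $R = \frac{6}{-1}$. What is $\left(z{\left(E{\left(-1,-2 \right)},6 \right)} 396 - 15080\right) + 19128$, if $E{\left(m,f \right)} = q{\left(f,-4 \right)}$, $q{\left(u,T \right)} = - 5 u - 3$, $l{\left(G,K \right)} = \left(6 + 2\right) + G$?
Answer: $9196$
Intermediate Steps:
$l{\left(G,K \right)} = 8 + G$
$R = -6$ ($R = 6 \left(-1\right) = -6$)
$q{\left(u,T \right)} = -3 - 5 u$
$E{\left(m,f \right)} = -3 - 5 f$
$z{\left(g,S \right)} = 13$ ($z{\left(g,S \right)} = \left(8 - 1\right) - -6 = 7 + 6 = 13$)
$\left(z{\left(E{\left(-1,-2 \right)},6 \right)} 396 - 15080\right) + 19128 = \left(13 \cdot 396 - 15080\right) + 19128 = \left(5148 - 15080\right) + 19128 = -9932 + 19128 = 9196$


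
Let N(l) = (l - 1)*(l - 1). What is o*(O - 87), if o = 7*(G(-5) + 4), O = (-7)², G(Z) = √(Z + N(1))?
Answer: -1064 - 266*I*√5 ≈ -1064.0 - 594.79*I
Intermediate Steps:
N(l) = (-1 + l)² (N(l) = (-1 + l)*(-1 + l) = (-1 + l)²)
G(Z) = √Z (G(Z) = √(Z + (-1 + 1)²) = √(Z + 0²) = √(Z + 0) = √Z)
O = 49
o = 28 + 7*I*√5 (o = 7*(√(-5) + 4) = 7*(I*√5 + 4) = 7*(4 + I*√5) = 28 + 7*I*√5 ≈ 28.0 + 15.652*I)
o*(O - 87) = (28 + 7*I*√5)*(49 - 87) = (28 + 7*I*√5)*(-38) = -1064 - 266*I*√5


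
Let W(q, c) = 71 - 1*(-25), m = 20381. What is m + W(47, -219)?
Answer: 20477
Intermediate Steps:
W(q, c) = 96 (W(q, c) = 71 + 25 = 96)
m + W(47, -219) = 20381 + 96 = 20477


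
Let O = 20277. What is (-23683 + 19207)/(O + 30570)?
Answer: -1492/16949 ≈ -0.088029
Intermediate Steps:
(-23683 + 19207)/(O + 30570) = (-23683 + 19207)/(20277 + 30570) = -4476/50847 = -4476*1/50847 = -1492/16949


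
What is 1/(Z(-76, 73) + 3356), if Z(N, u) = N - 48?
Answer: 1/3232 ≈ 0.00030941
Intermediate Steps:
Z(N, u) = -48 + N
1/(Z(-76, 73) + 3356) = 1/((-48 - 76) + 3356) = 1/(-124 + 3356) = 1/3232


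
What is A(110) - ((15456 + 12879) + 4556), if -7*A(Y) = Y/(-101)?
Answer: -23253827/707 ≈ -32891.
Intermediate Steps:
A(Y) = Y/707 (A(Y) = -Y/(7*(-101)) = -Y*(-1)/(7*101) = -(-1)*Y/707 = Y/707)
A(110) - ((15456 + 12879) + 4556) = (1/707)*110 - ((15456 + 12879) + 4556) = 110/707 - (28335 + 4556) = 110/707 - 1*32891 = 110/707 - 32891 = -23253827/707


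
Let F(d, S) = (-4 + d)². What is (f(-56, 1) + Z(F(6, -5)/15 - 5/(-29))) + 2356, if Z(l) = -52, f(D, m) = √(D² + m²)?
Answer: 2304 + √3137 ≈ 2360.0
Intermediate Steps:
(f(-56, 1) + Z(F(6, -5)/15 - 5/(-29))) + 2356 = (√((-56)² + 1²) - 52) + 2356 = (√(3136 + 1) - 52) + 2356 = (√3137 - 52) + 2356 = (-52 + √3137) + 2356 = 2304 + √3137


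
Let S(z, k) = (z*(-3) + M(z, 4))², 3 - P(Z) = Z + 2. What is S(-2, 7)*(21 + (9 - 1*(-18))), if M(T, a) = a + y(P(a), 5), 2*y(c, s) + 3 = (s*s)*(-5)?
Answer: 139968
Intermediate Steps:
P(Z) = 1 - Z (P(Z) = 3 - (Z + 2) = 3 - (2 + Z) = 3 + (-2 - Z) = 1 - Z)
y(c, s) = -3/2 - 5*s²/2 (y(c, s) = -3/2 + ((s*s)*(-5))/2 = -3/2 + (s²*(-5))/2 = -3/2 + (-5*s²)/2 = -3/2 - 5*s²/2)
M(T, a) = -64 + a (M(T, a) = a + (-3/2 - 5/2*5²) = a + (-3/2 - 5/2*25) = a + (-3/2 - 125/2) = a - 64 = -64 + a)
S(z, k) = (-60 - 3*z)² (S(z, k) = (z*(-3) + (-64 + 4))² = (-3*z - 60)² = (-60 - 3*z)²)
S(-2, 7)*(21 + (9 - 1*(-18))) = (9*(20 - 2)²)*(21 + (9 - 1*(-18))) = (9*18²)*(21 + (9 + 18)) = (9*324)*(21 + 27) = 2916*48 = 139968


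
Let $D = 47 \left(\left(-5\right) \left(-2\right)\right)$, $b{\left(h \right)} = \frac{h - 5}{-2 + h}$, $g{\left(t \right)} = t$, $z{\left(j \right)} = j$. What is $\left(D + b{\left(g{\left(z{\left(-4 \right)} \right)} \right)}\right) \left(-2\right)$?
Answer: $-943$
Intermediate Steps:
$b{\left(h \right)} = \frac{-5 + h}{-2 + h}$
$D = 470$ ($D = 47 \cdot 10 = 470$)
$\left(D + b{\left(g{\left(z{\left(-4 \right)} \right)} \right)}\right) \left(-2\right) = \left(470 + \frac{-5 - 4}{-2 - 4}\right) \left(-2\right) = \left(470 + \frac{1}{-6} \left(-9\right)\right) \left(-2\right) = \left(470 - - \frac{3}{2}\right) \left(-2\right) = \left(470 + \frac{3}{2}\right) \left(-2\right) = \frac{943}{2} \left(-2\right) = -943$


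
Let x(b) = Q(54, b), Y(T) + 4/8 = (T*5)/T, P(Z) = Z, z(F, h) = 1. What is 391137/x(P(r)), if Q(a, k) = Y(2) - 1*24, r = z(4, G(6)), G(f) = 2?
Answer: -260758/13 ≈ -20058.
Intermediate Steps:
r = 1
Y(T) = 9/2 (Y(T) = -1/2 + (T*5)/T = -1/2 + (5*T)/T = -1/2 + 5 = 9/2)
Q(a, k) = -39/2 (Q(a, k) = 9/2 - 1*24 = 9/2 - 24 = -39/2)
x(b) = -39/2
391137/x(P(r)) = 391137/(-39/2) = 391137*(-2/39) = -260758/13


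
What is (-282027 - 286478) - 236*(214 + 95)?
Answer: -641429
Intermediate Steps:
(-282027 - 286478) - 236*(214 + 95) = -568505 - 236*309 = -568505 - 72924 = -641429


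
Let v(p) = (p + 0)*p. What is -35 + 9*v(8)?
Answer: 541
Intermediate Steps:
v(p) = p² (v(p) = p*p = p²)
-35 + 9*v(8) = -35 + 9*8² = -35 + 9*64 = -35 + 576 = 541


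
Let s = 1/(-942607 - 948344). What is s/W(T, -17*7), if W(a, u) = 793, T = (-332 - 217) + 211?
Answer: -1/1499524143 ≈ -6.6688e-10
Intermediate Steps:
T = -338 (T = -549 + 211 = -338)
s = -1/1890951 (s = 1/(-1890951) = -1/1890951 ≈ -5.2883e-7)
s/W(T, -17*7) = -1/1890951/793 = -1/1890951*1/793 = -1/1499524143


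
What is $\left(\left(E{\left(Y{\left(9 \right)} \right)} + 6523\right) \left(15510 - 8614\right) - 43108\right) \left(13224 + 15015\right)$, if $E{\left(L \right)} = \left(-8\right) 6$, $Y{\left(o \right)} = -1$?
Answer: $1259699205588$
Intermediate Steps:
$E{\left(L \right)} = -48$
$\left(\left(E{\left(Y{\left(9 \right)} \right)} + 6523\right) \left(15510 - 8614\right) - 43108\right) \left(13224 + 15015\right) = \left(\left(-48 + 6523\right) \left(15510 - 8614\right) - 43108\right) \left(13224 + 15015\right) = \left(6475 \cdot 6896 - 43108\right) 28239 = \left(44651600 - 43108\right) 28239 = 44608492 \cdot 28239 = 1259699205588$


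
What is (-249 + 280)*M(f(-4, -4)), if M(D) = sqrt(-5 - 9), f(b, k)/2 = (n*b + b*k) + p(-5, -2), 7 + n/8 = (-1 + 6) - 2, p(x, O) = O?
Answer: 31*I*sqrt(14) ≈ 115.99*I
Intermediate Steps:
n = -32 (n = -56 + 8*((-1 + 6) - 2) = -56 + 8*(5 - 2) = -56 + 8*3 = -56 + 24 = -32)
f(b, k) = -4 - 64*b + 2*b*k (f(b, k) = 2*((-32*b + b*k) - 2) = 2*(-2 - 32*b + b*k) = -4 - 64*b + 2*b*k)
M(D) = I*sqrt(14) (M(D) = sqrt(-14) = I*sqrt(14))
(-249 + 280)*M(f(-4, -4)) = (-249 + 280)*(I*sqrt(14)) = 31*(I*sqrt(14)) = 31*I*sqrt(14)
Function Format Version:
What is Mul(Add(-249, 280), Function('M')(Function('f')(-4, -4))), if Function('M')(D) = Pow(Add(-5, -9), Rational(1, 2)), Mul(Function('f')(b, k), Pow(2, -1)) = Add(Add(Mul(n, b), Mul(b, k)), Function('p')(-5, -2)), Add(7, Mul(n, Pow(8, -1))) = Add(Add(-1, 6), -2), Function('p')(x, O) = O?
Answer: Mul(31, I, Pow(14, Rational(1, 2))) ≈ Mul(115.99, I)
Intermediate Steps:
n = -32 (n = Add(-56, Mul(8, Add(Add(-1, 6), -2))) = Add(-56, Mul(8, Add(5, -2))) = Add(-56, Mul(8, 3)) = Add(-56, 24) = -32)
Function('f')(b, k) = Add(-4, Mul(-64, b), Mul(2, b, k)) (Function('f')(b, k) = Mul(2, Add(Add(Mul(-32, b), Mul(b, k)), -2)) = Mul(2, Add(-2, Mul(-32, b), Mul(b, k))) = Add(-4, Mul(-64, b), Mul(2, b, k)))
Function('M')(D) = Mul(I, Pow(14, Rational(1, 2))) (Function('M')(D) = Pow(-14, Rational(1, 2)) = Mul(I, Pow(14, Rational(1, 2))))
Mul(Add(-249, 280), Function('M')(Function('f')(-4, -4))) = Mul(Add(-249, 280), Mul(I, Pow(14, Rational(1, 2)))) = Mul(31, Mul(I, Pow(14, Rational(1, 2)))) = Mul(31, I, Pow(14, Rational(1, 2)))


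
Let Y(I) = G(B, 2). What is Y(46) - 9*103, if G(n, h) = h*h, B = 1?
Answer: -923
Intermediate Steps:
G(n, h) = h**2
Y(I) = 4 (Y(I) = 2**2 = 4)
Y(46) - 9*103 = 4 - 9*103 = 4 - 927 = -923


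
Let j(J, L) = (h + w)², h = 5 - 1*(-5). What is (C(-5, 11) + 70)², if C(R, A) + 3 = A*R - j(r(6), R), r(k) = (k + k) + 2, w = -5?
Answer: 169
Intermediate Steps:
h = 10 (h = 5 + 5 = 10)
r(k) = 2 + 2*k (r(k) = 2*k + 2 = 2 + 2*k)
j(J, L) = 25 (j(J, L) = (10 - 5)² = 5² = 25)
C(R, A) = -28 + A*R (C(R, A) = -3 + (A*R - 1*25) = -3 + (A*R - 25) = -3 + (-25 + A*R) = -28 + A*R)
(C(-5, 11) + 70)² = ((-28 + 11*(-5)) + 70)² = ((-28 - 55) + 70)² = (-83 + 70)² = (-13)² = 169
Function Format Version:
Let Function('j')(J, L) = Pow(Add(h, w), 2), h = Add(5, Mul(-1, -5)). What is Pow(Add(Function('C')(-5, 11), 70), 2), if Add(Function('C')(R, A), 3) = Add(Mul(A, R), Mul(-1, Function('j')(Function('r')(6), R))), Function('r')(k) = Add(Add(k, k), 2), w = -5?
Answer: 169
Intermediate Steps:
h = 10 (h = Add(5, 5) = 10)
Function('r')(k) = Add(2, Mul(2, k)) (Function('r')(k) = Add(Mul(2, k), 2) = Add(2, Mul(2, k)))
Function('j')(J, L) = 25 (Function('j')(J, L) = Pow(Add(10, -5), 2) = Pow(5, 2) = 25)
Function('C')(R, A) = Add(-28, Mul(A, R)) (Function('C')(R, A) = Add(-3, Add(Mul(A, R), Mul(-1, 25))) = Add(-3, Add(Mul(A, R), -25)) = Add(-3, Add(-25, Mul(A, R))) = Add(-28, Mul(A, R)))
Pow(Add(Function('C')(-5, 11), 70), 2) = Pow(Add(Add(-28, Mul(11, -5)), 70), 2) = Pow(Add(Add(-28, -55), 70), 2) = Pow(Add(-83, 70), 2) = Pow(-13, 2) = 169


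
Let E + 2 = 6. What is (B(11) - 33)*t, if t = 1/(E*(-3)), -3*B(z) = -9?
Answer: 5/2 ≈ 2.5000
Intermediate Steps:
E = 4 (E = -2 + 6 = 4)
B(z) = 3 (B(z) = -⅓*(-9) = 3)
t = -1/12 (t = 1/(4*(-3)) = 1/(-12) = -1/12 ≈ -0.083333)
(B(11) - 33)*t = (3 - 33)*(-1/12) = -30*(-1/12) = 5/2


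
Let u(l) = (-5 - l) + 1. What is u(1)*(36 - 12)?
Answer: -120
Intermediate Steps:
u(l) = -4 - l
u(1)*(36 - 12) = (-4 - 1*1)*(36 - 12) = (-4 - 1)*24 = -5*24 = -120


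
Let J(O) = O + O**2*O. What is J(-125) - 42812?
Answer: -1996062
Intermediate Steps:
J(O) = O + O**3
J(-125) - 42812 = (-125 + (-125)**3) - 42812 = (-125 - 1953125) - 42812 = -1953250 - 42812 = -1996062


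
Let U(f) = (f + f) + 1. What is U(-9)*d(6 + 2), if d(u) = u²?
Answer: -1088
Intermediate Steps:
U(f) = 1 + 2*f (U(f) = 2*f + 1 = 1 + 2*f)
U(-9)*d(6 + 2) = (1 + 2*(-9))*(6 + 2)² = (1 - 18)*8² = -17*64 = -1088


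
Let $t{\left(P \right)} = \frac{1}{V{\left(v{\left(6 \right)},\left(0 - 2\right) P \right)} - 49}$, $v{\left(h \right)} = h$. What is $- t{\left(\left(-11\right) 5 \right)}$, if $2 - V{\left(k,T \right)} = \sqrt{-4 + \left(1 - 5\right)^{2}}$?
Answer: $\frac{47}{2197} - \frac{2 \sqrt{3}}{2197} \approx 0.019816$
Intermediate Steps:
$V{\left(k,T \right)} = 2 - 2 \sqrt{3}$ ($V{\left(k,T \right)} = 2 - \sqrt{-4 + \left(1 - 5\right)^{2}} = 2 - \sqrt{-4 + \left(-4\right)^{2}} = 2 - \sqrt{-4 + 16} = 2 - \sqrt{12} = 2 - 2 \sqrt{3}$)
$t{\left(P \right)} = \frac{1}{-47 - 2 \sqrt{3}}$ ($t{\left(P \right)} = \frac{1}{\left(2 - 2 \sqrt{3}\right) - 49} = \frac{1}{-47 - 2 \sqrt{3}}$)
$- t{\left(\left(-11\right) 5 \right)} = - (- \frac{47}{2197} + \frac{2 \sqrt{3}}{2197}) = \frac{47}{2197} - \frac{2 \sqrt{3}}{2197}$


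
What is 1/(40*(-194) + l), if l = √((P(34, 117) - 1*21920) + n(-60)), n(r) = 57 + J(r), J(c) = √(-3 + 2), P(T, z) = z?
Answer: -1/(7760 - √(-21746 + I)) ≈ -0.00012882 - 2.448e-6*I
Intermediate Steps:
J(c) = I (J(c) = √(-1) = I)
n(r) = 57 + I
l = √(-21746 + I) (l = √((117 - 1*21920) + (57 + I)) = √((117 - 21920) + (57 + I)) = √(-21803 + (57 + I)) = √(-21746 + I) ≈ 0.003 + 147.47*I)
1/(40*(-194) + l) = 1/(40*(-194) + √(-21746 + I)) = 1/(-7760 + √(-21746 + I))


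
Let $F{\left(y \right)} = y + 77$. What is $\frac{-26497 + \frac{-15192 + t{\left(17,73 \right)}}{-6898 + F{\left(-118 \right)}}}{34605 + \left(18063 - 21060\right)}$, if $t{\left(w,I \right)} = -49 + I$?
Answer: $- \frac{61282505}{73109304} \approx -0.83823$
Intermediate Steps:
$F{\left(y \right)} = 77 + y$
$\frac{-26497 + \frac{-15192 + t{\left(17,73 \right)}}{-6898 + F{\left(-118 \right)}}}{34605 + \left(18063 - 21060\right)} = \frac{-26497 + \frac{-15192 + \left(-49 + 73\right)}{-6898 + \left(77 - 118\right)}}{34605 + \left(18063 - 21060\right)} = \frac{-26497 + \frac{-15192 + 24}{-6898 - 41}}{34605 - 2997} = \frac{-26497 - \frac{15168}{-6939}}{31608} = \left(-26497 - - \frac{5056}{2313}\right) \frac{1}{31608} = \left(-26497 + \frac{5056}{2313}\right) \frac{1}{31608} = \left(- \frac{61282505}{2313}\right) \frac{1}{31608} = - \frac{61282505}{73109304}$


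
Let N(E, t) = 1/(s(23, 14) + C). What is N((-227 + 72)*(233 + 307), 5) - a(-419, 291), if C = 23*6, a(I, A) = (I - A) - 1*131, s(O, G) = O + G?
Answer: 147176/175 ≈ 841.01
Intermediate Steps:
s(O, G) = G + O
a(I, A) = -131 + I - A (a(I, A) = (I - A) - 131 = -131 + I - A)
C = 138
N(E, t) = 1/175 (N(E, t) = 1/((14 + 23) + 138) = 1/(37 + 138) = 1/175)
N((-227 + 72)*(233 + 307), 5) - a(-419, 291) = 1/175 - (-131 - 419 - 1*291) = 1/175 - (-131 - 419 - 291) = 1/175 - 1*(-841) = 1/175 + 841 = 147176/175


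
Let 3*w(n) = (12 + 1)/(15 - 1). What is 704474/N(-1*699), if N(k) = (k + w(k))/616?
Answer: -18226151328/29345 ≈ -6.2110e+5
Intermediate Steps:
w(n) = 13/42 (w(n) = ((12 + 1)/(15 - 1))/3 = (13/14)/3 = (13*(1/14))/3 = (⅓)*(13/14) = 13/42)
N(k) = 13/25872 + k/616 (N(k) = (k + 13/42)/616 = (13/42 + k)*(1/616) = 13/25872 + k/616)
704474/N(-1*699) = 704474/(13/25872 + (-1*699)/616) = 704474/(13/25872 + (1/616)*(-699)) = 704474/(13/25872 - 699/616) = 704474/(-29345/25872) = 704474*(-25872/29345) = -18226151328/29345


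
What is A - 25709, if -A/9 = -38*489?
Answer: 141529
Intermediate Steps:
A = 167238 (A = -(-342)*489 = -9*(-18582) = 167238)
A - 25709 = 167238 - 25709 = 141529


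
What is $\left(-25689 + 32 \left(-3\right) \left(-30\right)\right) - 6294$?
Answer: $-29103$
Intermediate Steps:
$\left(-25689 + 32 \left(-3\right) \left(-30\right)\right) - 6294 = \left(-25689 - -2880\right) - 6294 = \left(-25689 + 2880\right) - 6294 = -22809 - 6294 = -29103$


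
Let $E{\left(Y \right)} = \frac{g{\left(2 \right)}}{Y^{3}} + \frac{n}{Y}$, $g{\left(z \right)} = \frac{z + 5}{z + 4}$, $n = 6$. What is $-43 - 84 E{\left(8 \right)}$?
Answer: $- \frac{27185}{256} \approx -106.19$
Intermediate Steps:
$g{\left(z \right)} = \frac{5 + z}{4 + z}$
$E{\left(Y \right)} = \frac{6}{Y} + \frac{7}{6 Y^{3}}$ ($E{\left(Y \right)} = \frac{\frac{1}{4 + 2} \left(5 + 2\right)}{Y^{3}} + \frac{6}{Y} = \frac{\frac{1}{6} \cdot 7}{Y^{3}} + \frac{6}{Y} = \frac{7}{6 Y^{3}} + \frac{6}{Y} = \frac{6}{Y} + \frac{7}{6 Y^{3}}$)
$-43 - 84 E{\left(8 \right)} = -43 - 84 \left(\frac{6}{8} + \frac{7}{6 \cdot 512}\right) = -43 - 84 \left(6 \cdot \frac{1}{8} + \frac{7}{6} \cdot \frac{1}{512}\right) = -43 - 84 \left(\frac{3}{4} + \frac{7}{3072}\right) = -43 - \frac{16177}{256} = - \frac{27185}{256}$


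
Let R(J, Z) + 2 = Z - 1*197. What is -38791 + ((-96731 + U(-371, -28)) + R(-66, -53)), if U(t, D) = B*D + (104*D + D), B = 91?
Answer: -141262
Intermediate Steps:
R(J, Z) = -199 + Z (R(J, Z) = -2 + (Z - 1*197) = -2 + (Z - 197) = -2 + (-197 + Z) = -199 + Z)
U(t, D) = 196*D (U(t, D) = 91*D + (104*D + D) = 91*D + 105*D = 196*D)
-38791 + ((-96731 + U(-371, -28)) + R(-66, -53)) = -38791 + ((-96731 + 196*(-28)) + (-199 - 53)) = -38791 + ((-96731 - 5488) - 252) = -38791 + (-102219 - 252) = -38791 - 102471 = -141262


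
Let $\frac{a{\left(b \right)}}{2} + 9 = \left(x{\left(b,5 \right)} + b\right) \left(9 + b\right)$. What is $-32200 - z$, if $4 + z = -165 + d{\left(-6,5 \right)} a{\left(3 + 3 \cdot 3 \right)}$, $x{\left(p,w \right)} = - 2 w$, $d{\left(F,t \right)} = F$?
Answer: $-31635$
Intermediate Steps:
$a{\left(b \right)} = -18 + 2 \left(-10 + b\right) \left(9 + b\right)$ ($a{\left(b \right)} = -18 + 2 \left(\left(-2\right) 5 + b\right) \left(9 + b\right) = -18 + 2 \left(-10 + b\right) \left(9 + b\right)$)
$z = -565$ ($z = -4 - \left(165 + 6 \left(-198 - 2 \left(3 + 3 \cdot 3\right) + 2 \left(3 + 3 \cdot 3\right)^{2}\right)\right) = -4 - \left(165 + 6 \left(-198 - 2 \left(3 + 9\right) + 2 \left(3 + 9\right)^{2}\right)\right) = -4 - \left(165 + 6 \left(-198 - 24 + 2 \cdot 12^{2}\right)\right) = -4 - \left(165 + 6 \left(-198 - 24 + 2 \cdot 144\right)\right) = -4 - \left(165 + 6 \left(-198 - 24 + 288\right)\right) = -4 - 561 = -565$)
$-32200 - z = -32200 - -565 = -32200 + 565 = -31635$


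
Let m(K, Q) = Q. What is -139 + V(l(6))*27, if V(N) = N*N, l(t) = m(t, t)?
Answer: 833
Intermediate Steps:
l(t) = t
V(N) = N²
-139 + V(l(6))*27 = -139 + 6²*27 = -139 + 36*27 = -139 + 972 = 833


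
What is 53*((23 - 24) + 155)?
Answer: 8162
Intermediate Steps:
53*((23 - 24) + 155) = 53*(-1 + 155) = 53*154 = 8162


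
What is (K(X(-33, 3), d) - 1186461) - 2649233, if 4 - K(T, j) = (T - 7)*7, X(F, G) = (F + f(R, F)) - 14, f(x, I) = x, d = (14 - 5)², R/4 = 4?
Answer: -3835424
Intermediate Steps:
R = 16 (R = 4*4 = 16)
d = 81 (d = 9² = 81)
X(F, G) = 2 + F (X(F, G) = (F + 16) - 14 = (16 + F) - 14 = 2 + F)
K(T, j) = 53 - 7*T (K(T, j) = 4 - (T - 7)*7 = 4 - (-7 + T)*7 = 4 - (-49 + 7*T) = 4 + (49 - 7*T) = 53 - 7*T)
(K(X(-33, 3), d) - 1186461) - 2649233 = ((53 - 7*(2 - 33)) - 1186461) - 2649233 = ((53 - 7*(-31)) - 1186461) - 2649233 = ((53 + 217) - 1186461) - 2649233 = (270 - 1186461) - 2649233 = -1186191 - 2649233 = -3835424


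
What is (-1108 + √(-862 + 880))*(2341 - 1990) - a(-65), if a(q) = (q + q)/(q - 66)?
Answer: -50947078/131 + 1053*√2 ≈ -3.8742e+5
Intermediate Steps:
a(q) = 2*q/(-66 + q) (a(q) = (2*q)/(-66 + q) = 2*q/(-66 + q))
(-1108 + √(-862 + 880))*(2341 - 1990) - a(-65) = (-1108 + √(-862 + 880))*(2341 - 1990) - 2*(-65)/(-66 - 65) = (-1108 + √18)*351 - 2*(-65)/(-131) = (-1108 + 3*√2)*351 - 2*(-65)*(-1)/131 = (-388908 + 1053*√2) - 1*130/131 = (-388908 + 1053*√2) - 130/131 = -50947078/131 + 1053*√2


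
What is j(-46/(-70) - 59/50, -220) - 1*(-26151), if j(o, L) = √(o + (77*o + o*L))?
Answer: 26151 + √90951/35 ≈ 26160.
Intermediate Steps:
j(o, L) = √(78*o + L*o) (j(o, L) = √(o + (77*o + L*o)) = √(78*o + L*o))
j(-46/(-70) - 59/50, -220) - 1*(-26151) = √((-46/(-70) - 59/50)*(78 - 220)) - 1*(-26151) = √((-46*(-1/70) - 59*1/50)*(-142)) + 26151 = √((23/35 - 59/50)*(-142)) + 26151 = √(-183/350*(-142)) + 26151 = √(12993/175) + 26151 = √90951/35 + 26151 = 26151 + √90951/35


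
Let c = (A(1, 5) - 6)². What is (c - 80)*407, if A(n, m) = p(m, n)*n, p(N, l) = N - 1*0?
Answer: -32153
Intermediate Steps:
p(N, l) = N (p(N, l) = N + 0 = N)
A(n, m) = m*n
c = 1 (c = (5*1 - 6)² = (5 - 6)² = (-1)² = 1)
(c - 80)*407 = (1 - 80)*407 = -79*407 = -32153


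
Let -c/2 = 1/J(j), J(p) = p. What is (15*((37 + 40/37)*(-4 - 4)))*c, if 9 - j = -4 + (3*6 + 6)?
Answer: -338160/407 ≈ -830.86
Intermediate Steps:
j = -11 (j = 9 - (-4 + (3*6 + 6)) = 9 - (-4 + (18 + 6)) = 9 - (-4 + 24) = 9 - 1*20 = 9 - 20 = -11)
c = 2/11 (c = -2/(-11) = -2*(-1/11) = 2/11 ≈ 0.18182)
(15*((37 + 40/37)*(-4 - 4)))*c = (15*((37 + 40/37)*(-4 - 4)))*(2/11) = (15*((37 + 40*(1/37))*(-8)))*(2/11) = (15*((37 + 40/37)*(-8)))*(2/11) = (15*((1409/37)*(-8)))*(2/11) = (15*(-11272/37))*(2/11) = -169080/37*2/11 = -338160/407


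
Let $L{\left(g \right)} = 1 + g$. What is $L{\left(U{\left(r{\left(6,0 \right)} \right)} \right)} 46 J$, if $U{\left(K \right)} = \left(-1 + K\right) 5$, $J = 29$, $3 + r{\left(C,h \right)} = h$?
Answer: $-25346$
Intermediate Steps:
$r{\left(C,h \right)} = -3 + h$
$U{\left(K \right)} = -5 + 5 K$
$L{\left(U{\left(r{\left(6,0 \right)} \right)} \right)} 46 J = \left(1 + \left(-5 + 5 \left(-3 + 0\right)\right)\right) 46 \cdot 29 = \left(1 + \left(-5 + 5 \left(-3\right)\right)\right) 46 \cdot 29 = \left(1 - 20\right) 46 \cdot 29 = \left(-19\right) 46 \cdot 29 = \left(-874\right) 29 = -25346$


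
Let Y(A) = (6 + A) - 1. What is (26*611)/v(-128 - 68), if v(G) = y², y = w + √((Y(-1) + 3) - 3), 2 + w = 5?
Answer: 15886/25 ≈ 635.44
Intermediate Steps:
Y(A) = 5 + A
w = 3 (w = -2 + 5 = 3)
y = 5 (y = 3 + √(((5 - 1) + 3) - 3) = 3 + √((4 + 3) - 3) = 3 + √(7 - 3) = 3 + √4 = 3 + 2 = 5)
v(G) = 25 (v(G) = 5² = 25)
(26*611)/v(-128 - 68) = (26*611)/25 = 15886*(1/25) = 15886/25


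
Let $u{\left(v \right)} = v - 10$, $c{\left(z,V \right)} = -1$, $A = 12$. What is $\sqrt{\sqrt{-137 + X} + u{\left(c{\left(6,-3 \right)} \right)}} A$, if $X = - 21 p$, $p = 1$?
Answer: $12 \sqrt{-11 + i \sqrt{158}} \approx 20.264 + 44.661 i$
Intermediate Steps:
$u{\left(v \right)} = -10 + v$ ($u{\left(v \right)} = v - 10 = -10 + v$)
$X = -21$ ($X = \left(-21\right) 1 = -21$)
$\sqrt{\sqrt{-137 + X} + u{\left(c{\left(6,-3 \right)} \right)}} A = \sqrt{\sqrt{-137 - 21} - 11} \cdot 12 = \sqrt{\sqrt{-158} - 11} \cdot 12 = \sqrt{i \sqrt{158} - 11} \cdot 12 = \sqrt{-11 + i \sqrt{158}} \cdot 12 = 12 \sqrt{-11 + i \sqrt{158}}$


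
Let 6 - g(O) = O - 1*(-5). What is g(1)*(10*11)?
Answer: 0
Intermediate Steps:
g(O) = 1 - O (g(O) = 6 - (O - 1*(-5)) = 6 - (O + 5) = 6 - (5 + O) = 6 + (-5 - O) = 1 - O)
g(1)*(10*11) = (1 - 1*1)*(10*11) = (1 - 1)*110 = 0*110 = 0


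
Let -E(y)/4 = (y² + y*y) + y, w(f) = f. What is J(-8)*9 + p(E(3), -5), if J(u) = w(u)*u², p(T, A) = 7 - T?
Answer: -4517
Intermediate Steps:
E(y) = -8*y² - 4*y (E(y) = -4*((y² + y*y) + y) = -4*((y² + y²) + y) = -4*(2*y² + y) = -4*(y + 2*y²) = -8*y² - 4*y)
J(u) = u³ (J(u) = u*u² = u³)
J(-8)*9 + p(E(3), -5) = (-8)³*9 + (7 - (-4)*3*(1 + 2*3)) = -512*9 + (7 - (-4)*3*(1 + 6)) = -4608 + (7 - (-4)*3*7) = -4608 + (7 - 1*(-84)) = -4608 + (7 + 84) = -4608 + 91 = -4517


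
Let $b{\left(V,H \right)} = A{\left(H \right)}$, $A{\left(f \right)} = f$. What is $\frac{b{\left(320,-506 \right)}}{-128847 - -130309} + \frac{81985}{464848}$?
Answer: $- \frac{3392677}{19988464} \approx -0.16973$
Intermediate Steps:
$b{\left(V,H \right)} = H$
$\frac{b{\left(320,-506 \right)}}{-128847 - -130309} + \frac{81985}{464848} = - \frac{506}{-128847 - -130309} + \frac{81985}{464848} = - \frac{506}{-128847 + 130309} + 81985 \cdot \frac{1}{464848} = - \frac{506}{1462} + \frac{81985}{464848} = \left(-506\right) \frac{1}{1462} + \frac{81985}{464848} = - \frac{253}{731} + \frac{81985}{464848} = - \frac{3392677}{19988464}$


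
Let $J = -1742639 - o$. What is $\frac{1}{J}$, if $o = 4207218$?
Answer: $- \frac{1}{5949857} \approx -1.6807 \cdot 10^{-7}$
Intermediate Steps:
$J = -5949857$ ($J = -1742639 - 4207218 = -5949857$)
$\frac{1}{J} = \frac{1}{-5949857} = - \frac{1}{5949857}$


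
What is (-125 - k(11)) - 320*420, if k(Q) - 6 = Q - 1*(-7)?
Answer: -134549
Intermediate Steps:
k(Q) = 13 + Q (k(Q) = 6 + (Q - 1*(-7)) = 6 + (Q + 7) = 6 + (7 + Q) = 13 + Q)
(-125 - k(11)) - 320*420 = (-125 - (13 + 11)) - 320*420 = (-125 - 1*24) - 134400 = (-125 - 24) - 134400 = -149 - 134400 = -134549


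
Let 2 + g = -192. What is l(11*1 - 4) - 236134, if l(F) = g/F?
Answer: -1653132/7 ≈ -2.3616e+5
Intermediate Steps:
g = -194 (g = -2 - 192 = -194)
l(F) = -194/F
l(11*1 - 4) - 236134 = -194/(11*1 - 4) - 236134 = -194/(11 - 4) - 236134 = -194/7 - 236134 = -1653132/7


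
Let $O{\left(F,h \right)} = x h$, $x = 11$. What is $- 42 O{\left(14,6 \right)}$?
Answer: $-2772$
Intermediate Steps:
$O{\left(F,h \right)} = 11 h$
$- 42 O{\left(14,6 \right)} = - 42 \cdot 11 \cdot 6 = \left(-42\right) 66 = -2772$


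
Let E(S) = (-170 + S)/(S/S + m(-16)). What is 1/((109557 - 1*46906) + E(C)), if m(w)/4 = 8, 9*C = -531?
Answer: 33/2067254 ≈ 1.5963e-5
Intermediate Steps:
C = -59 (C = (1/9)*(-531) = -59)
m(w) = 32 (m(w) = 4*8 = 32)
E(S) = -170/33 + S/33 (E(S) = (-170 + S)/(S/S + 32) = (-170 + S)/(1 + 32) = (-170 + S)/33 = (-170 + S)*(1/33) = -170/33 + S/33)
1/((109557 - 1*46906) + E(C)) = 1/((109557 - 1*46906) + (-170/33 + (1/33)*(-59))) = 1/((109557 - 46906) + (-170/33 - 59/33)) = 1/(62651 - 229/33) = 1/(2067254/33) = 33/2067254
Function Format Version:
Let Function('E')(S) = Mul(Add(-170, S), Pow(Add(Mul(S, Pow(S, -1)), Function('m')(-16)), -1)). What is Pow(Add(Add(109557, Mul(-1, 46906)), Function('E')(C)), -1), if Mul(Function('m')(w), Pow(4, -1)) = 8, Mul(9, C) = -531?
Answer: Rational(33, 2067254) ≈ 1.5963e-5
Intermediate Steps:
C = -59 (C = Mul(Rational(1, 9), -531) = -59)
Function('m')(w) = 32 (Function('m')(w) = Mul(4, 8) = 32)
Function('E')(S) = Add(Rational(-170, 33), Mul(Rational(1, 33), S)) (Function('E')(S) = Mul(Add(-170, S), Pow(Add(Mul(S, Pow(S, -1)), 32), -1)) = Mul(Add(-170, S), Pow(Add(1, 32), -1)) = Mul(Add(-170, S), Pow(33, -1)) = Mul(Add(-170, S), Rational(1, 33)) = Add(Rational(-170, 33), Mul(Rational(1, 33), S)))
Pow(Add(Add(109557, Mul(-1, 46906)), Function('E')(C)), -1) = Pow(Add(Add(109557, Mul(-1, 46906)), Add(Rational(-170, 33), Mul(Rational(1, 33), -59))), -1) = Pow(Add(Add(109557, -46906), Add(Rational(-170, 33), Rational(-59, 33))), -1) = Pow(Add(62651, Rational(-229, 33)), -1) = Pow(Rational(2067254, 33), -1) = Rational(33, 2067254)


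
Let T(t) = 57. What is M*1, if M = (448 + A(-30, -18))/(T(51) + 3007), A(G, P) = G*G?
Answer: 337/766 ≈ 0.43995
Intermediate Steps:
A(G, P) = G²
M = 337/766 (M = (448 + (-30)²)/(57 + 3007) = (448 + 900)/3064 = 1348*(1/3064) = 337/766 ≈ 0.43995)
M*1 = (337/766)*1 = 337/766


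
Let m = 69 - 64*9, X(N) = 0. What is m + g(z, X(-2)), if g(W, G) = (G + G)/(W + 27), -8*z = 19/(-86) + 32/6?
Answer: -507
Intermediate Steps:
z = -1319/2064 (z = -(19/(-86) + 32/6)/8 = -(19*(-1/86) + 32*(⅙))/8 = -(-19/86 + 16/3)/8 = -⅛*1319/258 = -1319/2064 ≈ -0.63905)
g(W, G) = 2*G/(27 + W) (g(W, G) = (2*G)/(27 + W) = 2*G/(27 + W))
m = -507 (m = 69 - 576 = -507)
m + g(z, X(-2)) = -507 + 2*0/(27 - 1319/2064) = -507 + 2*0/(54409/2064) = -507 + 2*0*(2064/54409) = -507 + 0 = -507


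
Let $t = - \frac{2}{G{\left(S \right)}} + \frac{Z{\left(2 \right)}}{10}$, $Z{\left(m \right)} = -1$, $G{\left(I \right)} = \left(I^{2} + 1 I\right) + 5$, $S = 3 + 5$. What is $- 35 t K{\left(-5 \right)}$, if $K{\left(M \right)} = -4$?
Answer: $- \frac{194}{11} \approx -17.636$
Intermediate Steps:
$S = 8$
$G{\left(I \right)} = 5 + I + I^{2}$ ($G{\left(I \right)} = \left(I^{2} + I\right) + 5 = \left(I + I^{2}\right) + 5 = 5 + I + I^{2}$)
$t = - \frac{97}{770}$ ($t = - \frac{2}{5 + 8 + 8^{2}} - \frac{1}{10} = - \frac{2}{5 + 8 + 64} - \frac{1}{10} = - \frac{2}{77} - \frac{1}{10} = - \frac{97}{770} \approx -0.12597$)
$- 35 t K{\left(-5 \right)} = \left(-35\right) \left(- \frac{97}{770}\right) \left(-4\right) = \frac{97}{22} \left(-4\right) = - \frac{194}{11}$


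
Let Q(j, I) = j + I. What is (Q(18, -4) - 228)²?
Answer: 45796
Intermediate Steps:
Q(j, I) = I + j
(Q(18, -4) - 228)² = ((-4 + 18) - 228)² = (14 - 228)² = (-214)² = 45796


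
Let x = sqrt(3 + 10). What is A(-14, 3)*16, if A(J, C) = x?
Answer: 16*sqrt(13) ≈ 57.689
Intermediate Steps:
x = sqrt(13) ≈ 3.6056
A(J, C) = sqrt(13)
A(-14, 3)*16 = sqrt(13)*16 = 16*sqrt(13)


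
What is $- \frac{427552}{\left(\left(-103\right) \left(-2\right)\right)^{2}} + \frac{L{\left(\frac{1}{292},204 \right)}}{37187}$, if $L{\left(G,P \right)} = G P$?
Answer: $- \frac{290163075029}{28799732459} \approx -10.075$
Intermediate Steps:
$- \frac{427552}{\left(\left(-103\right) \left(-2\right)\right)^{2}} + \frac{L{\left(\frac{1}{292},204 \right)}}{37187} = - \frac{427552}{\left(\left(-103\right) \left(-2\right)\right)^{2}} + \frac{\frac{1}{292} \cdot 204}{37187} = - \frac{427552}{206^{2}} + \frac{1}{292} \cdot 204 \cdot \frac{1}{37187} = - \frac{427552}{42436} + \frac{51}{73} \cdot \frac{1}{37187} = \left(-427552\right) \frac{1}{42436} + \frac{51}{2714651} = - \frac{106888}{10609} + \frac{51}{2714651} = - \frac{290163075029}{28799732459}$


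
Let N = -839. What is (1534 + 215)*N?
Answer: -1467411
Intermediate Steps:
(1534 + 215)*N = (1534 + 215)*(-839) = 1749*(-839) = -1467411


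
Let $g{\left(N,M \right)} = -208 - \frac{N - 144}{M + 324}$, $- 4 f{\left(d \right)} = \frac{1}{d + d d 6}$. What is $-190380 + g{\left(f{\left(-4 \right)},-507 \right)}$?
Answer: $- \frac{12835011265}{67344} \approx -1.9059 \cdot 10^{5}$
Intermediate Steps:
$f{\left(d \right)} = - \frac{1}{4 \left(d + 6 d^{2}\right)}$ ($f{\left(d \right)} = - \frac{1}{4 \left(d + d d 6\right)} = - \frac{1}{4 \left(d + d^{2} \cdot 6\right)} = - \frac{1}{4 \left(d + 6 d^{2}\right)}$)
$g{\left(N,M \right)} = -208 - \frac{-144 + N}{324 + M}$
$-190380 + g{\left(f{\left(-4 \right)},-507 \right)} = -190380 + \frac{-67248 - - \frac{1}{4 \left(-4\right) \left(1 + 6 \left(-4\right)\right)} - -105456}{324 - 507} = -190380 + \frac{-67248 - \left(- \frac{1}{4}\right) \left(- \frac{1}{4}\right) \frac{1}{1 - 24} + 105456}{-183} = -190380 - \frac{-67248 - \left(- \frac{1}{4}\right) \left(- \frac{1}{4}\right) \frac{1}{-23} + 105456}{183} = -190380 - \frac{-67248 - \left(- \frac{1}{4}\right) \left(- \frac{1}{4}\right) \left(- \frac{1}{23}\right) + 105456}{183} = -190380 - \frac{-67248 - - \frac{1}{368} + 105456}{183} = -190380 - \frac{-67248 + \frac{1}{368} + 105456}{183} = -190380 - \frac{14060545}{67344} = - \frac{12835011265}{67344}$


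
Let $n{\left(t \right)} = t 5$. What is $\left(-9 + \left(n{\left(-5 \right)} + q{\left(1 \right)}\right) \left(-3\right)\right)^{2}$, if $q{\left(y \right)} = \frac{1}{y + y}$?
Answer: $\frac{16641}{4} \approx 4160.3$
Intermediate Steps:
$q{\left(y \right)} = \frac{1}{2 y}$
$n{\left(t \right)} = 5 t$
$\left(-9 + \left(n{\left(-5 \right)} + q{\left(1 \right)}\right) \left(-3\right)\right)^{2} = \left(-9 + \left(5 \left(-5\right) + \frac{1}{2 \cdot 1}\right) \left(-3\right)\right)^{2} = \left(-9 + \left(-25 + \frac{1}{2} \cdot 1\right) \left(-3\right)\right)^{2} = \left(-9 + \left(-25 + \frac{1}{2}\right) \left(-3\right)\right)^{2} = \left(-9 - - \frac{147}{2}\right)^{2} = \left(-9 + \frac{147}{2}\right)^{2} = \left(\frac{129}{2}\right)^{2} = \frac{16641}{4}$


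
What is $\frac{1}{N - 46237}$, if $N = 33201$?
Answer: $- \frac{1}{13036} \approx -7.6711 \cdot 10^{-5}$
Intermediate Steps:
$\frac{1}{N - 46237} = \frac{1}{33201 - 46237} = \frac{1}{-13036} = - \frac{1}{13036}$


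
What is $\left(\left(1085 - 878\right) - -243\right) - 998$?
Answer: $-548$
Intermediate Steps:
$\left(\left(1085 - 878\right) - -243\right) - 998 = \left(207 + \left(-255 + 498\right)\right) - 998 = \left(207 + 243\right) - 998 = 450 - 998 = -548$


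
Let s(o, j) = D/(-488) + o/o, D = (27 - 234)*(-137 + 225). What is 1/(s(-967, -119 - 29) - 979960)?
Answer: -61/59775222 ≈ -1.0205e-6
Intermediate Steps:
D = -18216 (D = -207*88 = -18216)
s(o, j) = 2338/61 (s(o, j) = -18216/(-488) + o/o = -18216*(-1/488) + 1 = 2277/61 + 1 = 2338/61)
1/(s(-967, -119 - 29) - 979960) = 1/(2338/61 - 979960) = 1/(-59775222/61) = -61/59775222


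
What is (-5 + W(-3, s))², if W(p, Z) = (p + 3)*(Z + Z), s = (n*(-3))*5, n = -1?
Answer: 25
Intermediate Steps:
s = 15 (s = -1*(-3)*5 = 3*5 = 15)
W(p, Z) = 2*Z*(3 + p) (W(p, Z) = (3 + p)*(2*Z) = 2*Z*(3 + p))
(-5 + W(-3, s))² = (-5 + 2*15*(3 - 3))² = (-5 + 2*15*0)² = (-5 + 0)² = (-5)² = 25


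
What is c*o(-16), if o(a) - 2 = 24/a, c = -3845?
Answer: -3845/2 ≈ -1922.5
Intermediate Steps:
o(a) = 2 + 24/a
c*o(-16) = -3845*(2 + 24/(-16)) = -3845*(2 + 24*(-1/16)) = -3845*(2 - 3/2) = -3845*½ = -3845/2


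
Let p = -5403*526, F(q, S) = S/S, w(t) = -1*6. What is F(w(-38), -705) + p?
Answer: -2841977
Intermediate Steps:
w(t) = -6
F(q, S) = 1
p = -2841978
F(w(-38), -705) + p = 1 - 2841978 = -2841977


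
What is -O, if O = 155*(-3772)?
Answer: 584660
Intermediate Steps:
O = -584660
-O = -1*(-584660) = 584660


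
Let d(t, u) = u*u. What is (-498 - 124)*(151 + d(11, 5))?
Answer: -109472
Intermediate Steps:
d(t, u) = u**2
(-498 - 124)*(151 + d(11, 5)) = (-498 - 124)*(151 + 5**2) = -622*(151 + 25) = -622*176 = -109472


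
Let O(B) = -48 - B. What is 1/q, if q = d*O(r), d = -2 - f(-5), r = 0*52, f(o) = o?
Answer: -1/144 ≈ -0.0069444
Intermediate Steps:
r = 0
d = 3 (d = -2 - 1*(-5) = -2 + 5 = 3)
q = -144 (q = 3*(-48 - 1*0) = 3*(-48 + 0) = 3*(-48) = -144)
1/q = 1/(-144) = -1/144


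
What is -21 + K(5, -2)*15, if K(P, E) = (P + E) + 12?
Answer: 204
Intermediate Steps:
K(P, E) = 12 + E + P (K(P, E) = (E + P) + 12 = 12 + E + P)
-21 + K(5, -2)*15 = -21 + (12 - 2 + 5)*15 = -21 + 15*15 = -21 + 225 = 204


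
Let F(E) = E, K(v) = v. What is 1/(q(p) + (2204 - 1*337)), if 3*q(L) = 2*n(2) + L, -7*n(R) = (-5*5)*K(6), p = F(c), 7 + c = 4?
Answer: 7/13162 ≈ 0.00053183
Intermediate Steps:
c = -3 (c = -7 + 4 = -3)
p = -3
n(R) = 150/7 (n(R) = -(-5*5)*6/7 = -(-25)*6/7 = -1/7*(-150) = 150/7)
q(L) = 100/7 + L/3 (q(L) = (2*(150/7) + L)/3 = (300/7 + L)/3 = 100/7 + L/3)
1/(q(p) + (2204 - 1*337)) = 1/((100/7 + (1/3)*(-3)) + (2204 - 1*337)) = 1/((100/7 - 1) + (2204 - 337)) = 1/(93/7 + 1867) = 1/(13162/7) = 7/13162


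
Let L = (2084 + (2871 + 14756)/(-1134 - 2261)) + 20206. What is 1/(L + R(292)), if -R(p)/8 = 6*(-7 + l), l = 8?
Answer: 3395/75493963 ≈ 4.4970e-5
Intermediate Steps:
R(p) = -48 (R(p) = -48*(-7 + 8) = -48)
L = 75656923/3395 (L = (2084 + 17627/(-3395)) + 20206 = (2084 + 17627*(-1/3395)) + 20206 = (2084 - 17627/3395) + 20206 = 7057553/3395 + 20206 = 75656923/3395 ≈ 22285.)
1/(L + R(292)) = 1/(75656923/3395 - 48) = 1/(75493963/3395) = 3395/75493963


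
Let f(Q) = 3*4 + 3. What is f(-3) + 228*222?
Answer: 50631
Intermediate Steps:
f(Q) = 15 (f(Q) = 12 + 3 = 15)
f(-3) + 228*222 = 15 + 228*222 = 15 + 50616 = 50631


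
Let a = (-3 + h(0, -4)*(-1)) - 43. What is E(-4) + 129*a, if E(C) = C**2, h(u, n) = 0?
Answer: -5918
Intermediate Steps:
a = -46 (a = (-3 + 0*(-1)) - 43 = (-3 + 0) - 43 = -3 - 43 = -46)
E(-4) + 129*a = (-4)**2 + 129*(-46) = 16 - 5934 = -5918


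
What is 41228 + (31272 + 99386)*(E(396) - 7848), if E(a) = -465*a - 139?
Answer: -25102888338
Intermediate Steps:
E(a) = -139 - 465*a
41228 + (31272 + 99386)*(E(396) - 7848) = 41228 + (31272 + 99386)*((-139 - 465*396) - 7848) = 41228 + 130658*((-139 - 184140) - 7848) = 41228 + 130658*(-184279 - 7848) = 41228 + 130658*(-192127) = 41228 - 25102929566 = -25102888338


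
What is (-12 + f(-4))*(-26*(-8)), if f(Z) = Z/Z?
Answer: -2288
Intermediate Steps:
f(Z) = 1
(-12 + f(-4))*(-26*(-8)) = (-12 + 1)*(-26*(-8)) = -11*208 = -2288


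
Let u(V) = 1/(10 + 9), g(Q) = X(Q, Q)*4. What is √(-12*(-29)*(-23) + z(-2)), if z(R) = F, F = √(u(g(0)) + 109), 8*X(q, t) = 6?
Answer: √(-2889444 + 38*√9842)/19 ≈ 89.407*I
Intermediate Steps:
X(q, t) = ¾ (X(q, t) = (⅛)*6 = ¾)
g(Q) = 3 (g(Q) = (¾)*4 = 3)
u(V) = 1/19
F = 2*√9842/19 (F = √(1/19 + 109) = √(2072/19) = 2*√9842/19 ≈ 10.443)
z(R) = 2*√9842/19
√(-12*(-29)*(-23) + z(-2)) = √(-12*(-29)*(-23) + 2*√9842/19) = √(348*(-23) + 2*√9842/19) = √(-8004 + 2*√9842/19)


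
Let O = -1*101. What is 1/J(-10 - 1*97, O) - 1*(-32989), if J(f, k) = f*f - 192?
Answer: 371357174/11257 ≈ 32989.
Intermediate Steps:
O = -101
J(f, k) = -192 + f² (J(f, k) = f² - 192 = -192 + f²)
1/J(-10 - 1*97, O) - 1*(-32989) = 1/(-192 + (-10 - 1*97)²) - 1*(-32989) = 1/(-192 + (-10 - 97)²) + 32989 = 1/(-192 + (-107)²) + 32989 = 1/(-192 + 11449) + 32989 = 1/11257 + 32989 = 371357174/11257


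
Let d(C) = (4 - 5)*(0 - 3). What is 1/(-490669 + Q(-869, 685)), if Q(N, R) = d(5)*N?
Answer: -1/493276 ≈ -2.0273e-6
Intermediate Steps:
d(C) = 3 (d(C) = -1*(-3) = 3)
Q(N, R) = 3*N
1/(-490669 + Q(-869, 685)) = 1/(-490669 + 3*(-869)) = 1/(-490669 - 2607) = 1/(-493276) = -1/493276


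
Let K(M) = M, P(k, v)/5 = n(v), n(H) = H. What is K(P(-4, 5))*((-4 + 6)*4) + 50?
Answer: 250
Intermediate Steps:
P(k, v) = 5*v
K(P(-4, 5))*((-4 + 6)*4) + 50 = (5*5)*((-4 + 6)*4) + 50 = 25*(2*4) + 50 = 25*8 + 50 = 200 + 50 = 250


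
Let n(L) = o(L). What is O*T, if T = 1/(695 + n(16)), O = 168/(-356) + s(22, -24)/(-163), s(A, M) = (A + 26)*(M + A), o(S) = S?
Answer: 566/3438159 ≈ 0.00016462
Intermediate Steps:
n(L) = L
s(A, M) = (26 + A)*(A + M)
O = 1698/14507 (O = 168/(-356) + (22² + 26*22 + 26*(-24) + 22*(-24))/(-163) = 168*(-1/356) + (484 + 572 - 624 - 528)*(-1/163) = -42/89 - 96*(-1/163) = -42/89 + 96/163 = 1698/14507 ≈ 0.11705)
T = 1/711 (T = 1/(695 + 16) = 1/711 ≈ 0.0014065)
O*T = (1698/14507)*(1/711) = 566/3438159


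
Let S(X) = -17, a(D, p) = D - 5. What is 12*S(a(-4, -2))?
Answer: -204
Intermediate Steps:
a(D, p) = -5 + D
12*S(a(-4, -2)) = 12*(-17) = -204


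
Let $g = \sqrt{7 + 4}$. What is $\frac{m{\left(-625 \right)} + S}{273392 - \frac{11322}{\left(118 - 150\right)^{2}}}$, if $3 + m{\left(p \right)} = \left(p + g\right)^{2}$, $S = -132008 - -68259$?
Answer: $\frac{167364608}{139971043} - \frac{640000 \sqrt{11}}{139971043} \approx 1.1805$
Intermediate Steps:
$S = -63749$ ($S = -132008 + 68259 = -63749$)
$g = \sqrt{11} \approx 3.3166$
$m{\left(p \right)} = -3 + \left(p + \sqrt{11}\right)^{2}$
$\frac{m{\left(-625 \right)} + S}{273392 - \frac{11322}{\left(118 - 150\right)^{2}}} = \frac{\left(-3 + \left(-625 + \sqrt{11}\right)^{2}\right) - 63749}{273392 - \frac{11322}{\left(118 - 150\right)^{2}}} = \frac{-63752 + \left(-625 + \sqrt{11}\right)^{2}}{273392 - \frac{11322}{\left(-32\right)^{2}}} = \frac{-63752 + \left(-625 + \sqrt{11}\right)^{2}}{273392 - \frac{11322}{1024}} = \frac{-63752 + \left(-625 + \sqrt{11}\right)^{2}}{273392 - \frac{5661}{512}} = \frac{-63752 + \left(-625 + \sqrt{11}\right)^{2}}{\frac{139971043}{512}} = \left(-63752 + \left(-625 + \sqrt{11}\right)^{2}\right) \frac{512}{139971043} = - \frac{32641024}{139971043} + \frac{512 \left(-625 + \sqrt{11}\right)^{2}}{139971043}$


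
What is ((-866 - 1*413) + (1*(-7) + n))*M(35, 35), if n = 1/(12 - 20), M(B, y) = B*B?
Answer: -12604025/8 ≈ -1.5755e+6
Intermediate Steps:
M(B, y) = B²
n = -⅛ (n = 1/(-8) = -⅛ ≈ -0.12500)
((-866 - 1*413) + (1*(-7) + n))*M(35, 35) = ((-866 - 1*413) + (1*(-7) - ⅛))*35² = ((-866 - 413) + (-7 - ⅛))*1225 = (-1279 - 57/8)*1225 = -10289/8*1225 = -12604025/8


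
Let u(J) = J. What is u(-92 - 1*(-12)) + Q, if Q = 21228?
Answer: 21148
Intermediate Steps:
u(-92 - 1*(-12)) + Q = (-92 - 1*(-12)) + 21228 = (-92 + 12) + 21228 = -80 + 21228 = 21148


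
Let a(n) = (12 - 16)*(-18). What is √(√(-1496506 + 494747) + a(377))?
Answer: √(72 + 11*I*√8279) ≈ 23.189 + 21.581*I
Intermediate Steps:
a(n) = 72 (a(n) = -4*(-18) = 72)
√(√(-1496506 + 494747) + a(377)) = √(√(-1496506 + 494747) + 72) = √(√(-1001759) + 72) = √(11*I*√8279 + 72) = √(72 + 11*I*√8279)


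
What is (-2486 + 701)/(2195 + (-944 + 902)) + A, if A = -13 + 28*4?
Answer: 211362/2153 ≈ 98.171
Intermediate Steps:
A = 99 (A = -13 + 112 = 99)
(-2486 + 701)/(2195 + (-944 + 902)) + A = (-2486 + 701)/(2195 + (-944 + 902)) + 99 = -1785/(2195 - 42) + 99 = -1785/2153 + 99 = 211362/2153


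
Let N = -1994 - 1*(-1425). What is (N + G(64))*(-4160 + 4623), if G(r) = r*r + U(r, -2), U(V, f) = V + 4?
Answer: 1664485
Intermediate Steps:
N = -569 (N = -1994 + 1425 = -569)
U(V, f) = 4 + V
G(r) = 4 + r + r² (G(r) = r*r + (4 + r) = r² + (4 + r) = 4 + r + r²)
(N + G(64))*(-4160 + 4623) = (-569 + (4 + 64 + 64²))*(-4160 + 4623) = (-569 + (4 + 64 + 4096))*463 = (-569 + 4164)*463 = 3595*463 = 1664485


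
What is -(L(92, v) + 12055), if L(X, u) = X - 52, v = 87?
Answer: -12095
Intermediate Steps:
L(X, u) = -52 + X
-(L(92, v) + 12055) = -((-52 + 92) + 12055) = -(40 + 12055) = -1*12095 = -12095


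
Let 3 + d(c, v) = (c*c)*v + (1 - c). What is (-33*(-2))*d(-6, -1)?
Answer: -2112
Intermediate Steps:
d(c, v) = -2 - c + v*c² (d(c, v) = -3 + ((c*c)*v + (1 - c)) = -3 + (c²*v + (1 - c)) = -3 + (v*c² + (1 - c)) = -3 + (1 - c + v*c²) = -2 - c + v*c²)
(-33*(-2))*d(-6, -1) = (-33*(-2))*(-2 - 1*(-6) - 1*(-6)²) = 66*(-2 + 6 - 1*36) = 66*(-2 + 6 - 36) = 66*(-32) = -2112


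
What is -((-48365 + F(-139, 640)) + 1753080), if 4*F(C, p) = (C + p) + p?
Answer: -6820001/4 ≈ -1.7050e+6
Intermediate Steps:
F(C, p) = p/2 + C/4 (F(C, p) = ((C + p) + p)/4 = (C + 2*p)/4 = p/2 + C/4)
-((-48365 + F(-139, 640)) + 1753080) = -((-48365 + ((½)*640 + (¼)*(-139))) + 1753080) = -((-48365 + (320 - 139/4)) + 1753080) = -((-48365 + 1141/4) + 1753080) = -(-192319/4 + 1753080) = -1*6820001/4 = -6820001/4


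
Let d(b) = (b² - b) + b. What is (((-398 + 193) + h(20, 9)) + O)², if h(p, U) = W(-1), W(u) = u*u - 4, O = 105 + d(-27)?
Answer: 391876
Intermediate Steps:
d(b) = b²
O = 834 (O = 105 + (-27)² = 105 + 729 = 834)
W(u) = -4 + u² (W(u) = u² - 4 = -4 + u²)
h(p, U) = -3 (h(p, U) = -4 + (-1)² = -4 + 1 = -3)
(((-398 + 193) + h(20, 9)) + O)² = (((-398 + 193) - 3) + 834)² = ((-205 - 3) + 834)² = (-208 + 834)² = 626² = 391876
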